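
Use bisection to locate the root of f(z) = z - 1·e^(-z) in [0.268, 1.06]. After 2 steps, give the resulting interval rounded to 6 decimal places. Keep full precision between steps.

[0.466000, 0.664000]

f(0.268000) = -0.496908, f(1.060000) = 0.713544 (opposite signs)
step 1: m = 0.664000, f(m) = 0.149212 > 0 → root in [0.268000, 0.664000]
step 2: m = 0.466000, f(m) = -0.161507 < 0 → root in [0.466000, 0.664000]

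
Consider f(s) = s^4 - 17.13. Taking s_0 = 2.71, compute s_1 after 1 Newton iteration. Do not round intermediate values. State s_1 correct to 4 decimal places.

2.2477

f'(s) = 4s^3
s_0 = 2.710000: f = 36.805805, f' = 79.610044 → s_1 = 2.710000 - (36.805805)/(79.610044) = 2.247674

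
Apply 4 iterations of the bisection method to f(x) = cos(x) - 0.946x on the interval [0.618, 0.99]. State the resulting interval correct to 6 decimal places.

f(0.618000) = 0.230411, f(0.990000) = -0.387850 (opposite signs)
step 1: m = 0.804000, f(m) = -0.066752 < 0 → root in [0.618000, 0.804000]
step 2: m = 0.711000, f(m) = 0.085104 > 0 → root in [0.711000, 0.804000]
step 3: m = 0.757500, f(m) = 0.009961 > 0 → root in [0.757500, 0.804000]
step 4: m = 0.780750, f(m) = -0.028204 < 0 → root in [0.757500, 0.780750]

[0.757500, 0.780750]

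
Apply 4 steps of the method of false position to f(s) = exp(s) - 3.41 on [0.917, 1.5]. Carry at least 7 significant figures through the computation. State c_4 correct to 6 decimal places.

f(0.917000) = -0.908226, f(1.500000) = 1.071689
step 1: c = 1.184434, f(c) = -0.141165 < 0 → new bracket [1.184434, 1.500000]
step 2: c = 1.221163, f(c) = -0.018872 < 0 → new bracket [1.221163, 1.500000]
step 3: c = 1.225988, f(c) = -0.002469 < 0 → new bracket [1.225988, 1.500000]
step 4: c = 1.226618, f(c) = -0.000322 < 0 → new bracket [1.226618, 1.500000]

1.226618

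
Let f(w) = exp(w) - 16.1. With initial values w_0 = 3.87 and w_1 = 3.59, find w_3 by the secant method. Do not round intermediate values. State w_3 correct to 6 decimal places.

Secant update: w_(k+1) = w_k − f(w_k)·(w_k − w_(k-1))/(f(w_k) − f(w_(k-1))).
f(w_0) = 31.842386, f(w_1) = 20.134076
w_2 = 3.590000 - (20.134076)·(3.590000 - 3.870000)/(20.134076 - (31.842386)) = 3.108501; f(w_2) = 6.287457
w_3 = 3.108501 - (6.287457)·(3.108501 - 3.590000)/(6.287457 - (20.134076)) = 2.889862; f(w_3) = 1.890831

2.889862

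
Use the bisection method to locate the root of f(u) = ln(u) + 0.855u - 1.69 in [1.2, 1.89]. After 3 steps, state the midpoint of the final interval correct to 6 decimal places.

1.501875

f(1.200000) = -0.481678, f(1.890000) = 0.562527 (opposite signs)
step 1: m = 1.545000, f(m) = 0.065999 > 0 → root in [1.200000, 1.545000]
step 2: m = 1.372500, f(m) = -0.199879 < 0 → root in [1.372500, 1.545000]
step 3: m = 1.458750, f(m) = -0.065189 < 0 → root in [1.458750, 1.545000]
Midpoint of [1.458750, 1.545000] = 1.501875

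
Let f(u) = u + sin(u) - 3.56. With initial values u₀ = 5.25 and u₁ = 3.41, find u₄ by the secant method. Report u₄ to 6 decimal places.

4.286307

f(u_0) = 0.831066, f(u_1) = -0.415196
u_2 = 3.410000 - (-0.415196)·(3.410000 - 5.250000)/(-0.415196 - (0.831066)) = 4.023002; f(u_2) = -0.308634
u_3 = 4.023002 - (-0.308634)·(4.023002 - 3.410000)/(-0.308634 - (-0.415196)) = 5.798430; f(u_3) = 1.772439
u_4 = 5.798430 - (1.772439)·(5.798430 - 4.023002)/(1.772439 - (-0.308634)) = 4.286307; f(u_4) = -0.184285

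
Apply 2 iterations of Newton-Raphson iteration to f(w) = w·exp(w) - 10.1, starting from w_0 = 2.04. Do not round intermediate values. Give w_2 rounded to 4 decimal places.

Newton update: w ← w − f(w)/f'(w).
f'(w) = (w + 1)·exp(w)
w_0 = 2.040000: f = 5.588843, f' = 23.379452 → w_1 = 2.040000 - (5.588843)/(23.379452) = 1.800951
w_1 = 1.800951: f = 0.805479, f' = 16.960880 → w_2 = 1.800951 - (0.805479)/(16.960880) = 1.753460

1.7535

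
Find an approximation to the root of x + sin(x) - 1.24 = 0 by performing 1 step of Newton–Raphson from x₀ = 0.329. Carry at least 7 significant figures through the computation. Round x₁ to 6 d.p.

f'(x) = 1 + cos(x)
x_0 = 0.329000: f = -0.587903, f' = 1.946366 → x_1 = 0.329000 - (-0.587903)/(1.946366) = 0.631052

0.631052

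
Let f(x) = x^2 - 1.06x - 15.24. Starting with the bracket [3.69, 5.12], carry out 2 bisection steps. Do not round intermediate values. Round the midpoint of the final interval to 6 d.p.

f(3.690000) = -5.535300, f(5.120000) = 5.547200 (opposite signs)
step 1: m = 4.405000, f(m) = -0.505275 < 0 → root in [4.405000, 5.120000]
step 2: m = 4.762500, f(m) = 2.393156 > 0 → root in [4.405000, 4.762500]
Midpoint of [4.405000, 4.762500] = 4.583750

4.583750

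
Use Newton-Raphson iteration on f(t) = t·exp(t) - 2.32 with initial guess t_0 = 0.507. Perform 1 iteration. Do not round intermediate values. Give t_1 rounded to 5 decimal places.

1.09780

Newton update: t ← t − f(t)/f'(t).
f'(t) = (t + 1)·exp(t)
t_0 = 0.507000: f = -1.478226, f' = 2.502076 → t_1 = 0.507000 - (-1.478226)/(2.502076) = 1.097800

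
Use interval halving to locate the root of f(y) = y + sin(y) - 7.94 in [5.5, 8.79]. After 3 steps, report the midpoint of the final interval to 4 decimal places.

7.3506

f(5.500000) = -3.145540, f(8.790000) = 1.442999 (opposite signs)
step 1: m = 7.145000, f(m) = -0.035975 < 0 → root in [7.145000, 8.790000]
step 2: m = 7.967500, f(m) = 1.021064 > 0 → root in [7.145000, 7.967500]
step 3: m = 7.556250, f(m) = 0.572254 > 0 → root in [7.145000, 7.556250]
Midpoint of [7.145000, 7.556250] = 7.350625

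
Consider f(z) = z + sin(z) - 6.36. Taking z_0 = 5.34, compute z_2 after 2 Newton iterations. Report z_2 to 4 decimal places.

Newton update: z ← z − f(z)/f'(z).
f'(z) = 1 + cos(z)
z_0 = 5.340000: f = -1.829433, f' = 1.587213 → z_1 = 5.340000 - (-1.829433)/(1.587213) = 6.492607
z_1 = 6.492607: f = 0.340501, f' = 1.978151 → z_2 = 6.492607 - (0.340501)/(1.978151) = 6.320476

6.3205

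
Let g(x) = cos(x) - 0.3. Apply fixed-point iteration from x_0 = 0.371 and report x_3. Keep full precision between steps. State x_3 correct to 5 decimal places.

x_1 = g(0.371000) = 0.631965
x_2 = g(0.631965) = 0.506868
x_3 = g(0.506868) = 0.574269

0.57427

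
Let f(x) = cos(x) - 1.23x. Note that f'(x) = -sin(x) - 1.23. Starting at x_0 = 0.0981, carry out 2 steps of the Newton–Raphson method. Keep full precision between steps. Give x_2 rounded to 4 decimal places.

x_0 = 0.098100: f = 0.874529, f' = -1.327943 → x_1 = 0.098100 - (0.874529)/(-1.327943) = 0.756659
x_1 = 0.756659: f = -0.203558, f' = -1.916496 → x_2 = 0.756659 - (-0.203558)/(-1.916496) = 0.650446

0.6504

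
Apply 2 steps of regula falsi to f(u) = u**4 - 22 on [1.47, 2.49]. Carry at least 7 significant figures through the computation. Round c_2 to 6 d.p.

f(1.470000) = -17.330511, f(2.490000) = 16.441240
step 1: c = 1.993429, f(c) = -6.209231 < 0 → new bracket [1.993429, 2.490000]
step 2: c = 2.129555, f(c) = -1.433718 < 0 → new bracket [2.129555, 2.490000]

2.129555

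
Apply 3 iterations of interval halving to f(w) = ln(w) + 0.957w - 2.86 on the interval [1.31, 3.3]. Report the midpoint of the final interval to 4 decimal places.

f(1.310000) = -1.336303, f(3.300000) = 1.492022 (opposite signs)
step 1: m = 2.305000, f(m) = 0.180966 > 0 → root in [1.310000, 2.305000]
step 2: m = 1.807500, f(m) = -0.538278 < 0 → root in [1.807500, 2.305000]
step 3: m = 2.056250, f(m) = -0.171285 < 0 → root in [2.056250, 2.305000]
Midpoint of [2.056250, 2.305000] = 2.180625

2.1806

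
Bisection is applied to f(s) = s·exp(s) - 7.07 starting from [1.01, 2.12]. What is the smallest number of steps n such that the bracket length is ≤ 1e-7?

Initial width b − a = 2.12 − 1.01 = 1.110000.
After n steps the width is (b−a)/2^n; need (b−a)/2^n ≤ 1e-7.
So n ≥ log₂(1.110000/1e-7) = log₂(11100000.0000) ≈ 23.4041.
Hence n = 24.

24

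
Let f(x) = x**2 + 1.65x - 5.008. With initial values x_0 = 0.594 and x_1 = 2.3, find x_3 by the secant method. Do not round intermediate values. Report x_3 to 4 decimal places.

1.5383

f(x_0) = -3.675064, f(x_1) = 4.077000
x_2 = 2.300000 - (4.077000)·(2.300000 - 0.594000)/(4.077000 - (-3.675064)) = 1.402773; f(x_2) = -0.725653
x_3 = 1.402773 - (-0.725653)·(1.402773 - 2.300000)/(-0.725653 - (4.077000)) = 1.538339; f(x_3) = -0.103255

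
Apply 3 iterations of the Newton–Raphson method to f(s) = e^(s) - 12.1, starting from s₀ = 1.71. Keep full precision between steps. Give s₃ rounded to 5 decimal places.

2.49574

Newton update: s ← s − f(s)/f'(s).
f'(s) = e^(s)
s_0 = 1.710000: f = -6.571039, f' = 5.528961 → s_1 = 1.710000 - (-6.571039)/(5.528961) = 2.898476
s_1 = 2.898476: f = 6.046471, f' = 18.146471 → s_2 = 2.898476 - (6.046471)/(18.146471) = 2.565272
s_2 = 2.565272: f = 0.904200, f' = 13.004200 → s_3 = 2.565272 - (0.904200)/(13.004200) = 2.495741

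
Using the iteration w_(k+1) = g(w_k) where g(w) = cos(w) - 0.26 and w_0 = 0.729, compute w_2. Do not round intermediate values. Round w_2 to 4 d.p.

w_1 = g(0.729000) = 0.485841
w_2 = g(0.485841) = 0.624283

0.6243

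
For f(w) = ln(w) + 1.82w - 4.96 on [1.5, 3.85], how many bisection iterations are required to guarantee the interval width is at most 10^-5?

18

Initial width b − a = 3.85 − 1.5 = 2.350000.
After n steps the width is (b−a)/2^n; need (b−a)/2^n ≤ 10^-5.
So n ≥ log₂(2.350000/10^-5) = log₂(235000.0000) ≈ 17.8423.
Hence n = 18.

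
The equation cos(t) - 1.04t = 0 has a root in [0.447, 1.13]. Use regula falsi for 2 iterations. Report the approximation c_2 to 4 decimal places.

0.7201

f(0.447000) = 0.436868, f(1.130000) = -0.748540
step 1: c = 0.698711, f(c) = 0.039012 > 0 → new bracket [0.698711, 1.130000]
step 2: c = 0.720076, f(c) = 0.002877 > 0 → new bracket [0.720076, 1.130000]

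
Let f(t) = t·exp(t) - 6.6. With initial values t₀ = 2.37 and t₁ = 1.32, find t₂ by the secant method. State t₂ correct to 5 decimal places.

Secant update: t_(k+1) = t_k − f(t_k)·(t_k − t_(k-1))/(f(t_k) − f(t_(k-1))).
f(t_0) = 18.752820, f(t_1) = -1.658684
t_2 = 1.320000 - (-1.658684)·(1.320000 - 2.370000)/(-1.658684 - (18.752820)) = 1.405325; f(t_2) = -0.870696

1.40533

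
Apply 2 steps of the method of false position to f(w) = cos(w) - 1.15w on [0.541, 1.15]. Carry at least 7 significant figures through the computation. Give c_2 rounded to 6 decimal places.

0.676531

f(0.541000) = 0.235044, f(1.150000) = -0.914013
step 1: c = 0.665573, f(c) = 0.021153 > 0 → new bracket [0.665573, 1.150000]
step 2: c = 0.676531, f(c) = 0.001738 > 0 → new bracket [0.676531, 1.150000]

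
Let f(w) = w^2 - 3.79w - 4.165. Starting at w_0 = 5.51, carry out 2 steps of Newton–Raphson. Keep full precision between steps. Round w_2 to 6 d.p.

4.681540

f'(w) = 2w - 3.79
w_0 = 5.510000: f = 5.312200, f' = 7.230000 → w_1 = 5.510000 - (5.312200)/(7.230000) = 4.775256
w_1 = 4.775256: f = 0.539849, f' = 5.760512 → w_2 = 4.775256 - (0.539849)/(5.760512) = 4.681540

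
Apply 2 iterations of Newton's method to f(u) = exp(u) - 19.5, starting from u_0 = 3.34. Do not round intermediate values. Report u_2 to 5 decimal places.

2.97221

f'(u) = exp(u)
u_0 = 3.340000: f = 8.719127, f' = 28.219127 → u_1 = 3.340000 - (8.719127)/(28.219127) = 3.031021
u_1 = 3.031021: f = 1.218369, f' = 20.718369 → u_2 = 3.031021 - (1.218369)/(20.718369) = 2.972214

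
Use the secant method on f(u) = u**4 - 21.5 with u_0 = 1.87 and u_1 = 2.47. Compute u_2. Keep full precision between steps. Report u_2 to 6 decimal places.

Secant update: u_(k+1) = u_k − f(u_k)·(u_k − u_(k-1))/(f(u_k) − f(u_(k-1))).
f(u_0) = -9.271690, f(u_1) = 15.720981
u_2 = 2.470000 - (15.720981)·(2.470000 - 1.870000)/(15.720981 - (-9.271690)) = 2.092586; f(u_2) = -2.325100

2.092586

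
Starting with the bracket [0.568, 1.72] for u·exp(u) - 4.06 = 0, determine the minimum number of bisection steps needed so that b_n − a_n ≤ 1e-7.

24

Initial width b − a = 1.72 − 0.568 = 1.152000.
After n steps the width is (b−a)/2^n; need (b−a)/2^n ≤ 1e-7.
So n ≥ log₂(1.152000/1e-7) = log₂(11520000.0000) ≈ 23.4576.
Hence n = 24.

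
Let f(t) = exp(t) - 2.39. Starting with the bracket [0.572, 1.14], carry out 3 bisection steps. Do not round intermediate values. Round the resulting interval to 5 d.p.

[0.85600, 0.92700]

f(0.572000) = -0.618193, f(1.140000) = 0.736768 (opposite signs)
step 1: m = 0.856000, f(m) = -0.036273 < 0 → root in [0.856000, 1.140000]
step 2: m = 0.998000, f(m) = 0.322851 > 0 → root in [0.856000, 0.998000]
step 3: m = 0.927000, f(m) = 0.136917 > 0 → root in [0.856000, 0.927000]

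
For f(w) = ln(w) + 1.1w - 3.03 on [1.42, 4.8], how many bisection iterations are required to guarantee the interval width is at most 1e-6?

Initial width b − a = 4.8 − 1.42 = 3.380000.
After n steps the width is (b−a)/2^n; need (b−a)/2^n ≤ 1e-6.
So n ≥ log₂(3.380000/1e-6) = log₂(3380000.0000) ≈ 21.6886.
Hence n = 22.

22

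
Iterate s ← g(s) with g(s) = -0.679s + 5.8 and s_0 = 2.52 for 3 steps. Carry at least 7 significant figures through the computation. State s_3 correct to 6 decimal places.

3.746960

s_1 = g(2.520000) = 4.088920
s_2 = g(4.088920) = 3.023623
s_3 = g(3.023623) = 3.746960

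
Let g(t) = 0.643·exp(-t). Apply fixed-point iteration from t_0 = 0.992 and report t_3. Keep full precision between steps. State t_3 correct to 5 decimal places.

t_1 = g(0.992000) = 0.238446
t_2 = g(0.238446) = 0.506588
t_3 = g(0.506588) = 0.387438

0.38744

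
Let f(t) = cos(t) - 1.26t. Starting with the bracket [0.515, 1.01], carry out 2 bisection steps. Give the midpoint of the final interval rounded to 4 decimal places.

f(0.515000) = 0.221393, f(1.010000) = -0.740739 (opposite signs)
step 1: m = 0.762500, f(m) = -0.237639 < 0 → root in [0.515000, 0.762500]
step 2: m = 0.638750, f(m) = -0.001983 < 0 → root in [0.515000, 0.638750]
Midpoint of [0.515000, 0.638750] = 0.576875

0.5769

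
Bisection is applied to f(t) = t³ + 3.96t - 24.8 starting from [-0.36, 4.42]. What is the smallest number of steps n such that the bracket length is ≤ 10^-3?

Initial width b − a = 4.42 − -0.36 = 4.780000.
After n steps the width is (b−a)/2^n; need (b−a)/2^n ≤ 10^-3.
So n ≥ log₂(4.780000/10^-3) = log₂(4780.0000) ≈ 12.2228.
Hence n = 13.

13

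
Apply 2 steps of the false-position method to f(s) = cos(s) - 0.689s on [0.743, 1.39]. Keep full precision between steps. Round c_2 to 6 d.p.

0.900044

False-position update: c = (a·f(b) − b·f(a))/(f(b) − f(a)); replace the endpoint whose sign matches f(c).
f(0.743000) = 0.224515, f(1.390000) = -0.777897
step 1: c = 0.887912, f(c) = 0.019262 > 0 → new bracket [0.887912, 1.390000]
step 2: c = 0.900044, f(c) = 0.001445 > 0 → new bracket [0.900044, 1.390000]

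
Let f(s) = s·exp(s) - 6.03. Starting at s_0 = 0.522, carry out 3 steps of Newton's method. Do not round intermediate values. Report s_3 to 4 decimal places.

f'(s) = (s + 1)·exp(s)
s_0 = 0.522000: f = -5.150224, f' = 2.565171 → s_1 = 0.522000 - (-5.150224)/(2.565171) = 2.529750
s_1 = 2.529750: f = 25.719313, f' = 44.299686 → s_2 = 2.529750 - (25.719313)/(44.299686) = 1.949175
s_2 = 1.949175: f = 7.658843, f' = 20.711733 → s_3 = 1.949175 - (7.658843)/(20.711733) = 1.579392

1.5794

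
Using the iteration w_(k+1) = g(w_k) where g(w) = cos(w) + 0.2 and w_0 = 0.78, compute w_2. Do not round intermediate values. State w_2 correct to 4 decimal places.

0.8130

w_1 = g(0.780000) = 0.910914
w_2 = g(0.910914) = 0.813024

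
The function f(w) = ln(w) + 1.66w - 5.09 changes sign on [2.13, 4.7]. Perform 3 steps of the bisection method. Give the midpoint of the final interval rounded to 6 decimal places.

2.611875

f(2.130000) = -0.798078, f(4.700000) = 4.259563 (opposite signs)
step 1: m = 3.415000, f(m) = 1.807077 > 0 → root in [2.130000, 3.415000]
step 2: m = 2.772500, f(m) = 0.532099 > 0 → root in [2.130000, 2.772500]
step 3: m = 2.451250, f(m) = -0.124327 < 0 → root in [2.451250, 2.772500]
Midpoint of [2.451250, 2.772500] = 2.611875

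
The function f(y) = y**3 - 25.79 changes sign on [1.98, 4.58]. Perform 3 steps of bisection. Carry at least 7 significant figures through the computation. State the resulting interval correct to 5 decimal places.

f(1.980000) = -18.027608, f(4.580000) = 70.281912 (opposite signs)
step 1: m = 3.280000, f(m) = 9.497552 > 0 → root in [1.980000, 3.280000]
step 2: m = 2.630000, f(m) = -7.598553 < 0 → root in [2.630000, 3.280000]
step 3: m = 2.955000, f(m) = 0.013134 > 0 → root in [2.630000, 2.955000]

[2.63000, 2.95500]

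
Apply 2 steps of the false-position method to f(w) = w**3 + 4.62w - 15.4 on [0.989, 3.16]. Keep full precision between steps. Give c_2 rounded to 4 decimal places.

f(0.989000) = -9.863458, f(3.160000) = 30.753696
step 1: c = 1.516205, f(c) = -4.909563 < 0 → new bracket [1.516205, 3.160000]
step 2: c = 1.742497, f(c) = -2.058925 < 0 → new bracket [1.742497, 3.160000]

1.7425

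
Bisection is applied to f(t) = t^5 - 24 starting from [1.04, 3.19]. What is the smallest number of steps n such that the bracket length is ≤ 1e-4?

15

Initial width b − a = 3.19 − 1.04 = 2.150000.
After n steps the width is (b−a)/2^n; need (b−a)/2^n ≤ 1e-4.
So n ≥ log₂(2.150000/1e-4) = log₂(21500.0000) ≈ 14.3920.
Hence n = 15.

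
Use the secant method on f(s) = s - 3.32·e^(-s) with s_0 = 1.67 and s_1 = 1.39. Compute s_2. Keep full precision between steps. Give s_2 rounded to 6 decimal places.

f(s_0) = 1.045020, f(s_1) = 0.563070
s_2 = 1.390000 - (0.563070)·(1.390000 - 1.670000)/(0.563070 - (1.045020)) = 1.062871; f(s_2) = -0.084064

1.062871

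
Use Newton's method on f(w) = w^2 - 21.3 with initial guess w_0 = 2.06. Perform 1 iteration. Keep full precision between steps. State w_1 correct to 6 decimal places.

Newton update: w ← w − f(w)/f'(w).
f'(w) = 2w
w_0 = 2.060000: f = -17.056400, f' = 4.120000 → w_1 = 2.060000 - (-17.056400)/(4.120000) = 6.199903

6.199903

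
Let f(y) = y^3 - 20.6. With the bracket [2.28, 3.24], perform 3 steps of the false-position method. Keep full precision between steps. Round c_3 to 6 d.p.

2.739097

False-position update: c = (a·f(b) − b·f(a))/(f(b) − f(a)); replace the endpoint whose sign matches f(c).
f(2.280000) = -8.747648, f(3.240000) = 13.412224
step 1: c = 2.658962, f(c) = -1.800936 < 0 → new bracket [2.658962, 3.240000]
step 2: c = 2.727745, f(c) = -0.303959 < 0 → new bracket [2.727745, 3.240000]
step 3: c = 2.739097, f(c) = -0.049509 < 0 → new bracket [2.739097, 3.240000]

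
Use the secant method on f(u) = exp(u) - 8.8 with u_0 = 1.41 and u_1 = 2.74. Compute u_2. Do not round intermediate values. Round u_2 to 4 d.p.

1.9592

f(u_0) = -4.704045, f(u_1) = 6.686985
u_2 = 2.740000 - (6.686985)·(2.740000 - 1.410000)/(6.686985 - (-4.704045)) = 1.959237; f(u_2) = -1.706085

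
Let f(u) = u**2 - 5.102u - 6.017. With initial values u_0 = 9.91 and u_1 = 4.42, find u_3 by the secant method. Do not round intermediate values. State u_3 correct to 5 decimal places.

6.33478

Secant update: u_(k+1) = u_k − f(u_k)·(u_k − u_(k-1))/(f(u_k) − f(u_(k-1))).
f(u_0) = 41.630280, f(u_1) = -9.031440
u_2 = 4.420000 - (-9.031440)·(4.420000 - 9.910000)/(-9.031440 - (41.630280)) = 5.398700; f(u_2) = -4.415208
u_3 = 5.398700 - (-4.415208)·(5.398700 - 4.420000)/(-4.415208 - (-9.031440)) = 6.334780; f(u_3) = 1.792387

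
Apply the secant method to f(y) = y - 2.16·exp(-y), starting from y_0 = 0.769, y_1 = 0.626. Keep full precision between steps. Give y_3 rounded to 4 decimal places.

f(y_0) = -0.232109, f(y_1) = -0.529009
y_2 = 0.626000 - (-0.529009)·(0.626000 - 0.769000)/(-0.529009 - (-0.232109)) = 0.880794; f(y_2) = -0.014427
y_3 = 0.880794 - (-0.014427)·(0.880794 - 0.626000)/(-0.014427 - (-0.529009)) = 0.887937; f(y_3) = -0.000911

0.8879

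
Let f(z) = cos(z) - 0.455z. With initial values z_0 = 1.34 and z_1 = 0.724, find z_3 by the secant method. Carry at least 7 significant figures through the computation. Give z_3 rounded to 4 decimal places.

f(z_0) = -0.380947, f(z_1) = 0.419742
z_2 = 0.724000 - (0.419742)·(0.724000 - 1.340000)/(0.419742 - (-0.380947)) = 1.046923; f(z_2) = 0.023888
z_3 = 1.046923 - (0.023888)·(1.046923 - 0.724000)/(0.023888 - (0.419742)) = 1.066410; f(z_3) = -0.001946

1.0664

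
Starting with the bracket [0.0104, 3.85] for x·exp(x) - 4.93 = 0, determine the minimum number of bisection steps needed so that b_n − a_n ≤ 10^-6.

Initial width b − a = 3.85 − 0.0104 = 3.839600.
After n steps the width is (b−a)/2^n; need (b−a)/2^n ≤ 10^-6.
So n ≥ log₂(3.839600/10^-6) = log₂(3839600.0000) ≈ 21.8725.
Hence n = 22.

22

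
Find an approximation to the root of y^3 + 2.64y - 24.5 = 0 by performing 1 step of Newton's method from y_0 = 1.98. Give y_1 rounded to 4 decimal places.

f'(y) = 3y^2 + 2.64
y_0 = 1.980000: f = -11.510408, f' = 14.401200 → y_1 = 1.980000 - (-11.510408)/(14.401200) = 2.779267

2.7793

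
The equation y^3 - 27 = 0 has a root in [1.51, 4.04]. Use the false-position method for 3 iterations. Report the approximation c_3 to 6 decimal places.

2.953007

f(1.510000) = -23.557049, f(4.040000) = 38.939264
step 1: c = 2.463646, f(c) = -12.046781 < 0 → new bracket [2.463646, 4.040000]
step 2: c = 2.836100, f(c) = -4.187925 < 0 → new bracket [2.836100, 4.040000]
step 3: c = 2.953007, f(c) = -1.249047 < 0 → new bracket [2.953007, 4.040000]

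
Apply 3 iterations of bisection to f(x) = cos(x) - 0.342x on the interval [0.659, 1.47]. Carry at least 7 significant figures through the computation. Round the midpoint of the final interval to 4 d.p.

f(0.659000) = 0.565227, f(1.470000) = -0.402114 (opposite signs)
step 1: m = 1.064500, f(m) = 0.120883 > 0 → root in [1.064500, 1.470000]
step 2: m = 1.267250, f(m) = -0.134493 < 0 → root in [1.064500, 1.267250]
step 3: m = 1.165875, f(m) = -0.004783 < 0 → root in [1.064500, 1.165875]
Midpoint of [1.064500, 1.165875] = 1.115187

1.1152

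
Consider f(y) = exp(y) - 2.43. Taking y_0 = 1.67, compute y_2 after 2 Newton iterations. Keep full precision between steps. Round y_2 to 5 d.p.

0.91442

f'(y) = exp(y)
y_0 = 1.670000: f = 2.882168, f' = 5.312168 → y_1 = 1.670000 - (2.882168)/(5.312168) = 1.127440
y_1 = 1.127440: f = 0.657743, f' = 3.087743 → y_2 = 1.127440 - (0.657743)/(3.087743) = 0.914423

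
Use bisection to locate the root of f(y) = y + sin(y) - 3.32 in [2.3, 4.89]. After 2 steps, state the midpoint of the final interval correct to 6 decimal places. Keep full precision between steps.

3.918750

f(2.300000) = -0.274295, f(4.890000) = 0.585731 (opposite signs)
step 1: m = 3.595000, f(m) = -0.163031 < 0 → root in [3.595000, 4.890000]
step 2: m = 4.242500, f(m) = 0.030881 > 0 → root in [3.595000, 4.242500]
Midpoint of [3.595000, 4.242500] = 3.918750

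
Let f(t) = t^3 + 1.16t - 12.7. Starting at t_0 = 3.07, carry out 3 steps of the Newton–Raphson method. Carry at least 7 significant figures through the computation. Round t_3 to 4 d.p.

f'(t) = 3t^2 + 1.16
t_0 = 3.070000: f = 19.795643, f' = 29.434700 → t_1 = 3.070000 - (19.795643)/(29.434700) = 2.397473
t_1 = 2.397473: f = 3.861440, f' = 18.403624 → t_2 = 2.397473 - (3.861440)/(18.403624) = 2.187653
t_2 = 2.187653: f = 0.307404, f' = 15.517477 → t_3 = 2.187653 - (0.307404)/(15.517477) = 2.167843

2.1678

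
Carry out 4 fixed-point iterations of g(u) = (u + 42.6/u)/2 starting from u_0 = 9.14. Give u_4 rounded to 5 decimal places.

u_1 = g(9.140000) = 6.900416
u_2 = g(6.900416) = 6.536978
u_3 = g(6.536978) = 6.526875
u_4 = g(6.526875) = 6.526868

6.52687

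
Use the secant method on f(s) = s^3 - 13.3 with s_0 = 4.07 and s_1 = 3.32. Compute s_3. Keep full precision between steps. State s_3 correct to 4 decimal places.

f(s_0) = 54.119143, f(s_1) = 23.294368
s_2 = 3.320000 - (23.294368)·(3.320000 - 4.070000)/(23.294368 - (54.119143)) = 2.753223; f(s_2) = 7.570081
s_3 = 2.753223 - (7.570081)·(2.753223 - 3.320000)/(7.570081 - (23.294368)) = 2.480362; f(s_3) = 1.959667

2.4804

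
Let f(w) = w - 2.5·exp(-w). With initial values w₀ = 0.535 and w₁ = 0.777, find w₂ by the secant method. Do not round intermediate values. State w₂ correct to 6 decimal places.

0.938905

f(w_0) = -0.929173, f(w_1) = -0.372458
w_2 = 0.777000 - (-0.372458)·(0.777000 - 0.535000)/(-0.372458 - (-0.929173)) = 0.938905; f(w_2) = -0.038735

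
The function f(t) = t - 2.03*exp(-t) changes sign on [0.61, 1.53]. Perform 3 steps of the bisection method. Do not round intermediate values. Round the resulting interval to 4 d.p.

f(0.610000) = -0.493002, f(1.530000) = 1.090433 (opposite signs)
step 1: m = 1.070000, f(m) = 0.373693 > 0 → root in [0.610000, 1.070000]
step 2: m = 0.840000, f(m) = -0.036372 < 0 → root in [0.840000, 1.070000]
step 3: m = 0.955000, f(m) = 0.173831 > 0 → root in [0.840000, 0.955000]

[0.8400, 0.9550]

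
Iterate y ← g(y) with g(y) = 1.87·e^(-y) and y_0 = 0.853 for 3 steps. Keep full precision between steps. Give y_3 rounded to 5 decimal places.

y_1 = g(0.853000) = 0.796872
y_2 = g(0.796872) = 0.842878
y_3 = g(0.842878) = 0.804979

0.80498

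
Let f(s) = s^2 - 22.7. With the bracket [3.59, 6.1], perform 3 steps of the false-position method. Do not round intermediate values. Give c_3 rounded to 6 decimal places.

4.761964

f(3.590000) = -9.811900, f(6.100000) = 14.510000
step 1: c = 4.602580, f(c) = -1.516258 < 0 → new bracket [4.602580, 6.100000]
step 2: c = 4.744252, f(c) = -0.192072 < 0 → new bracket [4.744252, 6.100000]
step 3: c = 4.761964, f(c) = -0.023699 < 0 → new bracket [4.761964, 6.100000]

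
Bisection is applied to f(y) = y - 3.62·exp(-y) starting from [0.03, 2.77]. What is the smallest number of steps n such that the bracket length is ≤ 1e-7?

25

Initial width b − a = 2.77 − 0.03 = 2.740000.
After n steps the width is (b−a)/2^n; need (b−a)/2^n ≤ 1e-7.
So n ≥ log₂(2.740000/1e-7) = log₂(27400000.0000) ≈ 24.7077.
Hence n = 25.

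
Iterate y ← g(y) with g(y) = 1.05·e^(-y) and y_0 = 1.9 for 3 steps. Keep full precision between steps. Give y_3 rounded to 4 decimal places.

y_1 = g(1.900000) = 0.157047
y_2 = g(0.157047) = 0.897397
y_3 = g(0.897397) = 0.428011

0.4280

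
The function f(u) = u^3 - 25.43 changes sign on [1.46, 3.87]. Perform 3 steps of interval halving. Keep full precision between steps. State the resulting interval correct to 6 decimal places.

[2.665000, 2.966250]

f(1.460000) = -22.317864, f(3.870000) = 32.530603 (opposite signs)
step 1: m = 2.665000, f(m) = -6.502570 < 0 → root in [2.665000, 3.870000]
step 2: m = 3.267500, f(m) = 9.455648 > 0 → root in [2.665000, 3.267500]
step 3: m = 2.966250, f(m) = 0.668963 > 0 → root in [2.665000, 2.966250]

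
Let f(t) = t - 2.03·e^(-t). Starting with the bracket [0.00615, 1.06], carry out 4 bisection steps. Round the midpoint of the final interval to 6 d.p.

f(0.006150) = -2.011404, f(1.060000) = 0.356695 (opposite signs)
step 1: m = 0.533075, f(m) = -0.658125 < 0 → root in [0.533075, 1.060000]
step 2: m = 0.796538, f(m) = -0.118764 < 0 → root in [0.796538, 1.060000]
step 3: m = 0.928269, f(m) = 0.125937 > 0 → root in [0.796538, 0.928269]
step 4: m = 0.862403, f(m) = 0.005446 > 0 → root in [0.796538, 0.862403]
Midpoint of [0.796538, 0.862403] = 0.829470

0.829470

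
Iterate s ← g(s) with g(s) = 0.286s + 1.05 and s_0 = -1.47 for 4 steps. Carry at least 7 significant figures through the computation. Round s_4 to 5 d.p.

s_1 = g(-1.470000) = 0.629580
s_2 = g(0.629580) = 1.230060
s_3 = g(1.230060) = 1.401797
s_4 = g(1.401797) = 1.450914

1.45091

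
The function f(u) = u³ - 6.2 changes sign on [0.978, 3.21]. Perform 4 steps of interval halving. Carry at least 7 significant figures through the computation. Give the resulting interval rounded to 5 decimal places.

f(0.978000) = -5.264559, f(3.210000) = 26.876161 (opposite signs)
step 1: m = 2.094000, f(m) = 2.981847 > 0 → root in [0.978000, 2.094000]
step 2: m = 1.536000, f(m) = -2.576121 < 0 → root in [1.536000, 2.094000]
step 3: m = 1.815000, f(m) = -0.220982 < 0 → root in [1.815000, 2.094000]
step 4: m = 1.954500, f(m) = 1.266327 > 0 → root in [1.815000, 1.954500]

[1.81500, 1.95450]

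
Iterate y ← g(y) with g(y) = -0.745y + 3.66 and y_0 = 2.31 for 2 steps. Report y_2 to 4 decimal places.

y_1 = g(2.310000) = 1.939050
y_2 = g(1.939050) = 2.215408

2.2154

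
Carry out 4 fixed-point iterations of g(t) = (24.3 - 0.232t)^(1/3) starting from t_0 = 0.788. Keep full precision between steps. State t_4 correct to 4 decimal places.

t_1 = g(0.788000) = 2.889186
t_2 = g(2.889186) = 2.869587
t_3 = g(2.869587) = 2.869771
t_4 = g(2.869771) = 2.869770

2.8698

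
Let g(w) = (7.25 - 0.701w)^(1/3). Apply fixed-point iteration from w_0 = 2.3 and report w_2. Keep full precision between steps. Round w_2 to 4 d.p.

1.8174

w_1 = g(2.300000) = 1.779784
w_2 = g(1.779784) = 1.817360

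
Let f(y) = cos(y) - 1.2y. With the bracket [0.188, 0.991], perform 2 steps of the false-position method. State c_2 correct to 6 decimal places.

f(0.188000) = 0.756780, f(0.991000) = -0.641346
step 1: c = 0.622649, f(c) = 0.065158 > 0 → new bracket [0.622649, 0.991000]
step 2: c = 0.656620, f(c) = 0.004115 > 0 → new bracket [0.656620, 0.991000]

0.656620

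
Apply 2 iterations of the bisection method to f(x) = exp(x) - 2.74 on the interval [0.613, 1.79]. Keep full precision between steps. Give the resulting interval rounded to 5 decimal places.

f(0.613000) = -0.894039, f(1.790000) = 3.249452 (opposite signs)
step 1: m = 1.201500, f(m) = 0.585101 > 0 → root in [0.613000, 1.201500]
step 2: m = 0.907250, f(m) = -0.262500 < 0 → root in [0.907250, 1.201500]

[0.90725, 1.20150]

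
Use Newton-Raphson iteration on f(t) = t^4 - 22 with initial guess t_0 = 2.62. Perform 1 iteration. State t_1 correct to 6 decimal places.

Newton update: t ← t − f(t)/f'(t).
f'(t) = 4t^3
t_0 = 2.620000: f = 25.119987, f' = 71.938912 → t_1 = 2.620000 - (25.119987)/(71.938912) = 2.270815

2.270815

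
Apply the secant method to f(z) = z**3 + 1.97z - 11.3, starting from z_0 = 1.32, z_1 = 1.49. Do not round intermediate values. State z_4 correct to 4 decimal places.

Secant update: z_(k+1) = z_k − f(z_k)·(z_k − z_(k-1))/(f(z_k) − f(z_(k-1))).
f(z_0) = -6.399632, f(z_1) = -5.056751
z_2 = 1.490000 - (-5.056751)·(1.490000 - 1.320000)/(-5.056751 - (-6.399632)) = 2.130152; f(z_2) = 2.562062
z_3 = 2.130152 - (2.562062)·(2.130152 - 1.490000)/(2.562062 - (-5.056751)) = 1.914881; f(z_3) = -0.506259
z_4 = 1.914881 - (-0.506259)·(1.914881 - 2.130152)/(-0.506259 - (2.562062)) = 1.950400; f(z_4) = -0.038278

1.9504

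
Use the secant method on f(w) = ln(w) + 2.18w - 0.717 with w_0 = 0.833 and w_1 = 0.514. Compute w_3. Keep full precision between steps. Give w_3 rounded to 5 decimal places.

0.57946

Secant update: w_(k+1) = w_k − f(w_k)·(w_k − w_(k-1))/(f(w_k) − f(w_(k-1))).
f(w_0) = 0.916218, f(w_1) = -0.262012
w_2 = 0.514000 - (-0.262012)·(0.514000 - 0.833000)/(-0.262012 - (0.916218)) = 0.584938; f(w_2) = 0.021917
w_3 = 0.584938 - (0.021917)·(0.584938 - 0.514000)/(0.021917 - (-0.262012)) = 0.579463; f(w_3) = 0.000574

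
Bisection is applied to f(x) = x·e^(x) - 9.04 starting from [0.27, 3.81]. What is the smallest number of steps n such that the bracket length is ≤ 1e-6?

22

Initial width b − a = 3.81 − 0.27 = 3.540000.
After n steps the width is (b−a)/2^n; need (b−a)/2^n ≤ 1e-6.
So n ≥ log₂(3.540000/1e-6) = log₂(3540000.0000) ≈ 21.7553.
Hence n = 22.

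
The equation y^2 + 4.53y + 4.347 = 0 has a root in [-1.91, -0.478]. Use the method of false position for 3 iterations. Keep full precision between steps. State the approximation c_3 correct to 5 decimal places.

f(-1.910000) = -0.657200, f(-0.478000) = 2.410144
step 1: c = -1.603184, f(c) = -0.345225 < 0 → new bracket [-1.603184, -0.478000]
step 2: c = -1.462208, f(c) = -0.138750 < 0 → new bracket [-1.462208, -0.478000]
step 3: c = -1.408632, f(c) = -0.049859 < 0 → new bracket [-1.408632, -0.478000]

-1.40863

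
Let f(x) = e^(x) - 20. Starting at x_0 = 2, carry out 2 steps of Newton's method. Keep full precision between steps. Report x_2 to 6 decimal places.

Newton update: x ← x − f(x)/f'(x).
f'(x) = e^(x)
x_0 = 2.000000: f = -12.610944, f' = 7.389056 → x_1 = 2.000000 - (-12.610944)/(7.389056) = 3.706706
x_1 = 3.706706: f = 20.719442, f' = 40.719442 → x_2 = 3.706706 - (20.719442)/(40.719442) = 3.197872

3.197872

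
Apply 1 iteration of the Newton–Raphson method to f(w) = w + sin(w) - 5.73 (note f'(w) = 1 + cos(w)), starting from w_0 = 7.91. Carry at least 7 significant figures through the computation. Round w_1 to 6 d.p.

4.543057

w_0 = 7.910000: f = 3.178431, f' = 0.944011 → w_1 = 7.910000 - (3.178431)/(0.944011) = 4.543057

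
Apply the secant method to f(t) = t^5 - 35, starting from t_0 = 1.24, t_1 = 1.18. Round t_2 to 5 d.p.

4.22835

f(t_0) = -32.068375, f(t_1) = -32.712242
t_2 = 1.180000 - (-32.712242)·(1.180000 - 1.240000)/(-32.712242 - (-32.068375)) = 4.228353; f(t_2) = 1316.624161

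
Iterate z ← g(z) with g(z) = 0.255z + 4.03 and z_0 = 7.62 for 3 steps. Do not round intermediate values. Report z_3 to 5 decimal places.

z_1 = g(7.620000) = 5.973100
z_2 = g(5.973100) = 5.553141
z_3 = g(5.553141) = 5.446051

5.44605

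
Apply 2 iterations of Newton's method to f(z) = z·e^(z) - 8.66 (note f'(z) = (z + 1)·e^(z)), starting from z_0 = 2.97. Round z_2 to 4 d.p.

1.8855

Newton update: z ← z − f(z)/f'(z).
z_0 = 2.970000: f = 49.231001, f' = 77.382921 → z_1 = 2.970000 - (49.231001)/(77.382921) = 2.333800
z_1 = 2.333800: f = 15.417988, f' = 34.395062 → z_2 = 2.333800 - (15.417988)/(34.395062) = 1.885538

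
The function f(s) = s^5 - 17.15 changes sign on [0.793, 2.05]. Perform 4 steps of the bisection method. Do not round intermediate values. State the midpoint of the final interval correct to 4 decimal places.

1.7750

f(0.793000) = -16.836407, f(2.050000) = 19.055063 (opposite signs)
step 1: m = 1.421500, f(m) = -11.345908 < 0 → root in [1.421500, 2.050000]
step 2: m = 1.735750, f(m) = -1.394367 < 0 → root in [1.735750, 2.050000]
step 3: m = 1.892875, f(m) = 7.150190 > 0 → root in [1.735750, 1.892875]
step 4: m = 1.814312, f(m) = 2.508957 > 0 → root in [1.735750, 1.814312]
Midpoint of [1.735750, 1.814312] = 1.775031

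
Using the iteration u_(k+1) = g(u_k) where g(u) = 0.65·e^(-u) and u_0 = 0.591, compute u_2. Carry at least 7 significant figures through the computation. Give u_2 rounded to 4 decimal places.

u_1 = g(0.591000) = 0.359953
u_2 = g(0.359953) = 0.453511

0.4535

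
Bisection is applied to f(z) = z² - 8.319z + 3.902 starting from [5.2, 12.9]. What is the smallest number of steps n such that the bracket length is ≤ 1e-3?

Initial width b − a = 12.9 − 5.2 = 7.700000.
After n steps the width is (b−a)/2^n; need (b−a)/2^n ≤ 1e-3.
So n ≥ log₂(7.700000/1e-3) = log₂(7700.0000) ≈ 12.9106.
Hence n = 13.

13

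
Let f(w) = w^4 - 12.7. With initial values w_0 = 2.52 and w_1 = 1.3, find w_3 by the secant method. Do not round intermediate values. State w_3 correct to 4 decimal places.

2.0810

f(w_0) = 27.627580, f(w_1) = -9.843900
w_2 = 1.300000 - (-9.843900)·(1.300000 - 2.520000)/(-9.843900 - (27.627580)) = 1.620499; f(w_2) = -5.804041
w_3 = 1.620499 - (-5.804041)·(1.620499 - 1.300000)/(-5.804041 - (-9.843900)) = 2.080957; f(w_3) = 6.052211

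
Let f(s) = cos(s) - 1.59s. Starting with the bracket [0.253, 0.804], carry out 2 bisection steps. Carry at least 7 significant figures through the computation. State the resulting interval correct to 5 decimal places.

[0.52850, 0.66625]

f(0.253000) = 0.565896, f(0.804000) = -0.584528 (opposite signs)
step 1: m = 0.528500, f(m) = 0.023249 > 0 → root in [0.528500, 0.804000]
step 2: m = 0.666250, f(m) = -0.273193 < 0 → root in [0.528500, 0.666250]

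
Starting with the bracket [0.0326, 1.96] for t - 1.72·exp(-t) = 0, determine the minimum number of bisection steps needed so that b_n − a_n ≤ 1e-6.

Initial width b − a = 1.96 − 0.0326 = 1.927400.
After n steps the width is (b−a)/2^n; need (b−a)/2^n ≤ 1e-6.
So n ≥ log₂(1.927400/1e-6) = log₂(1927400.0000) ≈ 20.8782.
Hence n = 21.

21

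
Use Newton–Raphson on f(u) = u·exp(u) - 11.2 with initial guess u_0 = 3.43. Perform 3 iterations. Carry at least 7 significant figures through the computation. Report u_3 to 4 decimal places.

1.9000

f'(u) = (u + 1)·exp(u)
u_0 = 3.430000: f = 94.706885, f' = 136.783527 → u_1 = 3.430000 - (94.706885)/(136.783527) = 2.737615
u_1 = 2.737615: f = 31.096396, f' = 57.746486 → u_2 = 2.737615 - (31.096396)/(57.746486) = 2.199116
u_2 = 2.199116: f = 8.629524, f' = 28.846566 → u_3 = 2.199116 - (8.629524)/(28.846566) = 1.899964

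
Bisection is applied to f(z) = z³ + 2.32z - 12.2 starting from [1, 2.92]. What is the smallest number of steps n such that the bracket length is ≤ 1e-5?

18

Initial width b − a = 2.92 − 1 = 1.920000.
After n steps the width is (b−a)/2^n; need (b−a)/2^n ≤ 1e-5.
So n ≥ log₂(1.920000/1e-5) = log₂(192000.0000) ≈ 17.5507.
Hence n = 18.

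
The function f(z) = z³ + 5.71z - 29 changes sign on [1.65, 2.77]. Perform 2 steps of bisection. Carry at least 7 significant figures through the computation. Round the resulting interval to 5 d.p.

[2.21000, 2.49000]

f(1.650000) = -15.086375, f(2.770000) = 8.070633 (opposite signs)
step 1: m = 2.210000, f(m) = -5.587039 < 0 → root in [2.210000, 2.770000]
step 2: m = 2.490000, f(m) = 0.656149 > 0 → root in [2.210000, 2.490000]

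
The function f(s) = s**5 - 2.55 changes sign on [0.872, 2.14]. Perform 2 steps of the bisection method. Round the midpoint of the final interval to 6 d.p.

f(0.872000) = -2.045824, f(2.140000) = 42.331655 (opposite signs)
step 1: m = 1.506000, f(m) = 5.196845 > 0 → root in [0.872000, 1.506000]
step 2: m = 1.189000, f(m) = -0.173656 < 0 → root in [1.189000, 1.506000]
Midpoint of [1.189000, 1.506000] = 1.347500

1.347500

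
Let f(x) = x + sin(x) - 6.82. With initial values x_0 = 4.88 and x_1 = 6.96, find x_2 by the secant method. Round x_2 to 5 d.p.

f(x_0) = -2.925986, f(x_1) = 0.766313
x_2 = 6.960000 - (0.766313)·(6.960000 - 4.880000)/(0.766313 - (-2.925986)) = 6.528309; f(x_2) = -0.049014

6.52831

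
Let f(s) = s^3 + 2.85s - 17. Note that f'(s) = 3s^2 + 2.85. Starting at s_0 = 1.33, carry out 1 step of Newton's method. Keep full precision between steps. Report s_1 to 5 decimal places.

Newton update: s ← s − f(s)/f'(s).
s_0 = 1.330000: f = -10.856863, f' = 8.156700 → s_1 = 1.330000 - (-10.856863)/(8.156700) = 2.661036

2.66104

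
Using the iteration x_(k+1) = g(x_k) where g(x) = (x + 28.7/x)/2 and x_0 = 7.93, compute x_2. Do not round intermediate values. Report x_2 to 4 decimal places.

x_1 = g(7.930000) = 5.774584
x_2 = g(5.774584) = 5.372319

5.3723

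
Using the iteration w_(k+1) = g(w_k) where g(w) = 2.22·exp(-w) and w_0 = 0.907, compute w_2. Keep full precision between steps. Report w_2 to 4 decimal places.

0.9059

w_1 = g(0.907000) = 0.896289
w_2 = g(0.896289) = 0.905941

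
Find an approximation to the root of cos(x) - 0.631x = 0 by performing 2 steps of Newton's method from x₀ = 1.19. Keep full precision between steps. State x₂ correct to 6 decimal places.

f'(x) = -sin(x) - 0.631
x_0 = 1.190000: f = -0.379230, f' = -1.559369 → x_1 = 1.190000 - (-0.379230)/(-1.559369) = 0.946805
x_1 = 0.946805: f = -0.013156, f' = -1.442553 → x_2 = 0.946805 - (-0.013156)/(-1.442553) = 0.937686

0.937686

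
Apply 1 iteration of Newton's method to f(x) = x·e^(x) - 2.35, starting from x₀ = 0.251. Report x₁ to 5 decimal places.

f'(x) = (x + 1)·e^(x)
x_0 = 0.251000: f = -2.027387, f' = 1.607923 → x_1 = 0.251000 - (-2.027387)/(1.607923) = 1.511873

1.51187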